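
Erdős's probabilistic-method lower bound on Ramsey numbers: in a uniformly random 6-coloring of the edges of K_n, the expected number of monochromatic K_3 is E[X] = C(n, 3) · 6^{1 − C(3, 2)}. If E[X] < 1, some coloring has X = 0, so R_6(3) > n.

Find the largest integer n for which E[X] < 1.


We need C(n, 3) · 6^{1 − 3} < 1, i.e. C(n, 3) < 6^{3 − 1} = 36.
Check values of n near the boundary:
  n = 6: C(6, 3) = 20; 20 < 36? YES
  n = 7: C(7, 3) = 35; 35 < 36? YES
  n = 8: C(8, 3) = 56; 56 < 36? NO
The largest n with C(n, 3) < 36 is n = 7 (where E[X] = 35/36 ≈ 0.97222). Hence R_6(3) > 7, i.e. R_6(3) ≥ 8.

Largest n = 7; hence R_6(3) > 7.


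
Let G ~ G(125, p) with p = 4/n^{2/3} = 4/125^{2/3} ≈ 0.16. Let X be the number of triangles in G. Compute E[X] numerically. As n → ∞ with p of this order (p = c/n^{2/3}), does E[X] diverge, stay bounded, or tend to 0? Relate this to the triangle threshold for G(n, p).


Number of potential triangles: C(125, 3) = 317750.
Each occurs with probability p³ ≈ (0.16)³ ≈ 4.09600000e-03.
By linearity: E[X] = C(125, 3)·p³ ≈ 317750 · 4.09600000e-03 ≈ 1301.504000.
Since α = 2/3 < 1, p = c/n^{2/3} ≫ 1/n is above the triangle threshold p ~ 1/n. Asymptotically E[X] ~ (c³/6)·n^{3(1−α)} = (4³/6)·n^{1} → ∞; triangles are abundant w.h.p.

E[X] ≈ 1301.504000; in regime p = Θ(1/n^{2/3}) E[X] diverges (above the triangle threshold p ~ 1/n).


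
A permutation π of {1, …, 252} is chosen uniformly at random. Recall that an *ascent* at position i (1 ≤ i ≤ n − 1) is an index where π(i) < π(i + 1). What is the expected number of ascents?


Write X = Σ X_I over i = 1, …, 251, with X_I the indicator of one ascent.
There are 251 indicators.
For each fixed i, the pair (π(i), π(i+1)) is a uniformly random ordered pair of distinct values from {1, …, 252}; by symmetry P[π(i) < π(i+1)] = 1/2.
By linearity: E[X] = 251 · (1/2) = (252 − 1) · (1/2) = 251/2 ≈ 125.500000.

E[X] = 251/2 = 125.500000.


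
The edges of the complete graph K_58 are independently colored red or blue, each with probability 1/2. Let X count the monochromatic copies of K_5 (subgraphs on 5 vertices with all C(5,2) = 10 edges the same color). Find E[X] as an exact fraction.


Let X = Σ_S X_S over the C(58, 5) = 4582116 subsets S of size 5, where X_S = 1 if the K_5 on S is monochromatic.
For a fixed S, the K_5 on S has C(5, 2) = 10 edges. P[all 10 edges red] = (1/2)^10, and likewise for blue, so P[monochromatic] = 2·(1/2)^10 = 2^{1 − 10} = 1/512.
By linearity of expectation: E[X] = C(58, 5) · 2^{1 − 10} = 4582116 · 1/512 = 1145529/128.
Numerically: E[X] ≈ 8949.445312.

E[X] = C(58,5)·2^(1−C(5,2)) = 1145529/128 ≈ 8949.445312.


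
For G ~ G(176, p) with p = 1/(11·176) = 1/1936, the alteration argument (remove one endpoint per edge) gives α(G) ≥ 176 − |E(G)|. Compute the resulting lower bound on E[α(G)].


E[|E(G)|] = C(176, 2)·p = 15400 · (1/1936) = 175/22.
E[α(G)] ≥ n − E[|E(G)|] = 176 − 175/22 = 3697/22.
Numerically: ≈ 168.0455.
(This is only a lower bound; the true E[α(G)] may be larger.)

E[α(G)] ≥ 3697/22 ≈ 168.0455.


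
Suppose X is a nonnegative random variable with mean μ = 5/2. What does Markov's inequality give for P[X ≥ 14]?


μ = E[X] = 5/2, a = 14.
Markov: P[X ≥ 14] ≤ μ/a = (5/2)/14 = 5/28.
Numerically: ≈ 0.1786.
(Since a = 14 > μ = 2.5000, the bound 5/28 is < 1 and informative.)

P[X ≥ 14] ≤ 5/28 ≈ 0.1786.


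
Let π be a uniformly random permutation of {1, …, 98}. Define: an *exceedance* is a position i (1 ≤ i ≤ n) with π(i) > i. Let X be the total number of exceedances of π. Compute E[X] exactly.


Write X = Σ_{i=1}^{98} X_i, where X_i = 1_{π(i) > i}.
For each fixed i, π(i) is uniform over {1, …, 98} (marginal of a uniform permutation), so P[π(i) > i] = (n − i)/n. Summing: Σ_{i=1}^{98} (n − i)/n = (0 + 1 + … + 97)/98 = 98(98 − 1)/(2·98) = (98 − 1)/2.
Hence E[X] = Σ_{i=1}^{98} (98 − i)/98 = 97/2 ≈ 48.50000.

E[X] = 97/2 = 48.50000.


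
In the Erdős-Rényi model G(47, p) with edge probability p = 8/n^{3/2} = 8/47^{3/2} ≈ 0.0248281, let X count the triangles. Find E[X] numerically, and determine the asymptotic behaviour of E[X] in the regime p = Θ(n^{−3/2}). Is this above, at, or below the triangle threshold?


Number of potential triangles: C(47, 3) = 16215.
Each occurs with probability p³ ≈ (0.0248281)³ ≈ 1.53048684e-05.
By linearity: E[X] = C(47, 3)·p³ ≈ 16215 · 1.53048684e-05 ≈ 0.248168.
Since α = 3/2 > 1, p = c/n^{3/2} = o(1/n) is below the triangle threshold p ~ 1/n. Asymptotically E[X] ~ (c³/6)·n^{3(1−α)} = (8³/6)·n^{-1.5} → 0, so by Markov's inequality G has no triangles w.h.p.

E[X] ≈ 0.248168; in regime p = Θ(1/n^{3/2}) E[X] tends to 0 (below the triangle threshold p ~ 1/n).


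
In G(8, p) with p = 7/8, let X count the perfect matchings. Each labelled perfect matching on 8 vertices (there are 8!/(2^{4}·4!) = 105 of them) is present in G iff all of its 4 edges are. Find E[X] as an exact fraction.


K_8 has 8!/(2^{4}·4!) = 105 labelled perfect matchings.
For each such perfect matching H, let X_H = 1 if all 4 edges of H are present in G. Then P[X_H = 1] = p^{4} = (7/8)^{4} = 2401/4096.
By linearity: E[X] = Σ_H E[X_H] = 105 · p^{4} = 105 · 2401/4096 = 252105/4096.
Numerically: E[X] ≈ 61.5491.

E[X] = 105 · (7/8)^{4} = 252105/4096 ≈ 61.5491.


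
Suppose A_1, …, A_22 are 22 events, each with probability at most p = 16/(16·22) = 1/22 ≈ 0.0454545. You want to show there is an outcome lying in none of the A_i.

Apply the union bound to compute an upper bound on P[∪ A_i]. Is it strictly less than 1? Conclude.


Union bound: P[∪_{i=1}^{22} A_i] ≤ Σ_i P[A_i] ≤ 22·p = 22·(1/22) = 1.
Numerically: 1 ≈ 1.0000000.
Is 1 < 1? NO.
Since the bound 1 is ≥ 1, the union bound is uninformative here; it does NOT by itself certify existence.

22·p = 1 ≈ 1.0000000; existence NOT certified by the union bound.


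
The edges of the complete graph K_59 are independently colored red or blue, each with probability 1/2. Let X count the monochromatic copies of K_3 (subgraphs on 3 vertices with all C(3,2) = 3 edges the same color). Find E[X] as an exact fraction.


Let X = Σ_S X_S over the C(59, 3) = 32509 subsets S of size 3, where X_S = 1 if the K_3 on S is monochromatic.
For a fixed S, the K_3 on S has C(3, 2) = 3 edges. P[all 3 edges red] = (1/2)^3, and likewise for blue, so P[monochromatic] = 2·(1/2)^3 = 2^{1 − 3} = 1/4.
Summing: E[X] = C(59, 3) · 2^{1 − 3} = 32509 · 1/4 = 32509/4.
Numerically: E[X] ≈ 8127.250000.

E[X] = C(59,3)·2^(1−C(3,2)) = 32509/4 ≈ 8127.250000.


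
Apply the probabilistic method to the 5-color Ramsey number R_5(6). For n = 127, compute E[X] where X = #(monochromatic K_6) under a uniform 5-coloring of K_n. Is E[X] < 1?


E[X] = C(127, 6) · 5^{1 − 15} = 5169379425 · 5^{−14} = 5169379425/6103515625.
As a reduced fraction: E[X] = 206775177/244140625 ≈ 0.847.
Is E[X] < 1? YES.
Since E[X] < 1, there exists a 5-coloring of K_{127} with no monochromatic K_6; hence R_5(6) > 127.

E[X] = 206775177/244140625 ≈ 0.847; E[X] < 1, so R_5(6) > 127.


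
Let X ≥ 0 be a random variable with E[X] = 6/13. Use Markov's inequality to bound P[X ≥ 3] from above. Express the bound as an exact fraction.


μ = E[X] = 6/13, a = 3.
Markov: P[X ≥ 3] ≤ μ/a = (6/13)/3 = 2/13.
Numerically: ≈ 0.15385.
(Since a = 3 > μ = 0.46154, the bound 2/13 is < 1 and informative.)

P[X ≥ 3] ≤ 2/13 ≈ 0.15385.


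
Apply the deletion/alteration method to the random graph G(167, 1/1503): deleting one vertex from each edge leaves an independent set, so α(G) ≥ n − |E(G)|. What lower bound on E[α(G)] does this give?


E[|E(G)|] = C(167, 2)·p = 13861 · (1/1503) = 83/9.
E[α(G)] ≥ n − E[|E(G)|] = 167 − 83/9 = 1420/9.
Numerically: ≈ 157.777778.
(This is only a lower bound; the true E[α(G)] may be larger.)

E[α(G)] ≥ 1420/9 ≈ 157.777778.


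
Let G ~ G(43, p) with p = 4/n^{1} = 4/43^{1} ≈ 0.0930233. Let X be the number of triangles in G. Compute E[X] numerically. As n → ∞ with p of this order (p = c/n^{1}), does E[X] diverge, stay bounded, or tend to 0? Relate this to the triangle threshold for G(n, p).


Number of potential triangles: C(43, 3) = 12341.
Each occurs with probability p³ ≈ (0.0930233)³ ≈ 8.04960570e-04.
By linearity: E[X] = C(43, 3)·p³ ≈ 12341 · 8.04960570e-04 ≈ 9.934018.
Here α = 1, so p = 4/n is exactly at the triangle threshold p ~ 1/n. Asymptotically E[X] → c³/6 = 4³/6 = 32/3 ≈ 10.666667, a bounded constant. In this regime the triangle count is asymptotically Poisson(c³/6).

E[X] ≈ 9.934018; in regime p = Θ(1/n^{1}) E[X] stays bounded (at the triangle threshold p ~ 1/n).


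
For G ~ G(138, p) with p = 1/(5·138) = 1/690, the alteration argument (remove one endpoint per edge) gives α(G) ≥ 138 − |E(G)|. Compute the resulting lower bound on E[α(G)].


E[|E(G)|] = C(138, 2)·p = 9453 · (1/690) = 137/10.
E[α(G)] ≥ n − E[|E(G)|] = 138 − 137/10 = 1243/10.
Numerically: ≈ 124.300.
(This is only a lower bound; the true E[α(G)] may be larger.)

E[α(G)] ≥ 1243/10 ≈ 124.300.


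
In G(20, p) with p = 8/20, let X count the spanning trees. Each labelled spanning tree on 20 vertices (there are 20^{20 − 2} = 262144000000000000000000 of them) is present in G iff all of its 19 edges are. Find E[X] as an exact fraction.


K_20 has 20^{20 − 2} = 262144000000000000000000 labelled spanning trees.
For each such spanning tree H, let X_H = 1 if all 19 edges of H are present in G. Then P[X_H = 1] = p^{19} = (2/5)^{19} = 524288/19073486328125.
Summing the indicators: E[X] = Σ_H E[X_H] = 262144000000000000000000 · p^{19} = 262144000000000000000000 · 524288/19073486328125 = 36028797018963968/5.
Numerically: E[X] ≈ 7.21e+15.

E[X] = 262144000000000000000000 · (2/5)^{19} = 36028797018963968/5 ≈ 7.21e+15.


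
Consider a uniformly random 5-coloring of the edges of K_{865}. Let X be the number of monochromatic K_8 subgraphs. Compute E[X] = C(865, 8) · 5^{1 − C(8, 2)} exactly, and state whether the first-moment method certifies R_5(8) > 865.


E[X] = C(865, 8) · 5^{1 − 28} = 7525050909487743060 · 5^{−27} = 7525050909487743060/7450580596923828125.
As a reduced fraction: E[X] = 1505010181897548612/1490116119384765625 ≈ 1.010.
Is E[X] < 1? NO.
Since E[X] ≥ 1, the first-moment bound is inconclusive at n = 865; it does NOT by itself certify R_5(8) > 865.

E[X] = 1505010181897548612/1490116119384765625 ≈ 1.010; E[X] ≥ 1; first-moment method inconclusive here.


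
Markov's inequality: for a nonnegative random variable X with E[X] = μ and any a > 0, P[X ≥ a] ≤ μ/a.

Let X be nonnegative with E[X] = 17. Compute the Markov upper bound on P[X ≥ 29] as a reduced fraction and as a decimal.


μ = E[X] = 17, a = 29.
Markov: P[X ≥ 29] ≤ μ/a = (17)/29 = 17/29.
Numerically: ≈ 0.5862.
(Since a = 29 > μ = 17.0000, the bound 17/29 is < 1 and informative.)

P[X ≥ 29] ≤ 17/29 ≈ 0.5862.


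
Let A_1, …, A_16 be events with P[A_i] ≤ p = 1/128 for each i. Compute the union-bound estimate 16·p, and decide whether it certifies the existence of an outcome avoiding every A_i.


Union bound: P[∪_{i=1}^{16} A_i] ≤ Σ_i P[A_i] ≤ 16·p = 16·(1/128) = 1/8.
Numerically: 1/8 ≈ 0.125000.
Is 1/8 < 1? YES.
Since P[∪ A_i] ≤ 1/8 < 1, the complement has P[∩ A_i^c] ≥ 1 − 1/8 = 7/8 > 0, so some outcome avoids every A_i.

16·p = 1/8 ≈ 0.125000; existence CERTIFIED by the union bound.


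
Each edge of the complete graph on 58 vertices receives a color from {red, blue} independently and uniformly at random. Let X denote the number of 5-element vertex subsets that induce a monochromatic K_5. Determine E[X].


Let X = Σ_S X_S over the C(58, 5) = 4582116 subsets S of size 5, where X_S = 1 if the K_5 on S is monochromatic.
For a fixed S, the K_5 on S has C(5, 2) = 10 edges. P[all 10 edges red] = (1/2)^10, and likewise for blue, so P[monochromatic] = 2·(1/2)^10 = 2^{1 − 10} = 1/512.
By linearity of expectation: E[X] = C(58, 5) · 2^{1 − 10} = 4582116 · 1/512 = 1145529/128.
Numerically: E[X] ≈ 8949.445.

E[X] = C(58,5)·2^(1−C(5,2)) = 1145529/128 ≈ 8949.445.


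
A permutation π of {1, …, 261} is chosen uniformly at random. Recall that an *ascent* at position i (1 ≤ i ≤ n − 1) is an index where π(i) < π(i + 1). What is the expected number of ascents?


Write X = Σ X_I over i = 1, …, 260, with X_I the indicator of one ascent.
There are 260 indicators.
For each fixed i, the pair (π(i), π(i+1)) is a uniformly random ordered pair of distinct values from {1, …, 261}; by symmetry P[π(i) < π(i+1)] = 1/2.
By linearity: E[X] = 260 · (1/2) = (261 − 1) · (1/2) = 130 ≈ 130.000.

E[X] = 130 = 130.000.


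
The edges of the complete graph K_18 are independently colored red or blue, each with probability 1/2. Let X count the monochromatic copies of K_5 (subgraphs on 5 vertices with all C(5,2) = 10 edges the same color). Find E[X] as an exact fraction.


Let X = Σ_S X_S over the C(18, 5) = 8568 subsets S of size 5, where X_S = 1 if the K_5 on S is monochromatic.
For a fixed S, the K_5 on S has C(5, 2) = 10 edges. P[all 10 edges red] = (1/2)^10, and likewise for blue, so P[monochromatic] = 2·(1/2)^10 = 2^{1 − 10} = 1/512.
By linearity: E[X] = C(18, 5) · 2^{1 − 10} = 8568 · 1/512 = 1071/64.
Numerically: E[X] ≈ 16.7344.

E[X] = C(18,5)·2^(1−C(5,2)) = 1071/64 ≈ 16.7344.


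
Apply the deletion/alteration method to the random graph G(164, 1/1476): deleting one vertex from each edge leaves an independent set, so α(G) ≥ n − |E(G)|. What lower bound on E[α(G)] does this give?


E[|E(G)|] = C(164, 2)·p = 13366 · (1/1476) = 163/18.
E[α(G)] ≥ n − E[|E(G)|] = 164 − 163/18 = 2789/18.
Numerically: ≈ 154.944.
(This is only a lower bound; the true E[α(G)] may be larger.)

E[α(G)] ≥ 2789/18 ≈ 154.944.


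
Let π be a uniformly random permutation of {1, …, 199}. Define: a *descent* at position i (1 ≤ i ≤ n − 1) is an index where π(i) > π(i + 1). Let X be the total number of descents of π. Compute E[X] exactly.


Write X = Σ X_I over i = 1, …, 198, with X_I the indicator of one descent.
There are 198 indicators.
For each fixed i, the pair (π(i), π(i+1)) is a uniformly random ordered pair of distinct values from {1, …, 199}; by symmetry P[π(i) > π(i+1)] = 1/2.
By linearity: E[X] = 198 · (1/2) = (199 − 1) · (1/2) = 99 ≈ 99.0000.

E[X] = 99 = 99.0000.


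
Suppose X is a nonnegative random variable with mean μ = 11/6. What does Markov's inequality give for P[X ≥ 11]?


μ = E[X] = 11/6, a = 11.
Markov: P[X ≥ 11] ≤ μ/a = (11/6)/11 = 1/6.
Numerically: ≈ 0.1667.
(Since a = 11 > μ = 1.8333, the bound 1/6 is < 1 and informative.)

P[X ≥ 11] ≤ 1/6 ≈ 0.1667.


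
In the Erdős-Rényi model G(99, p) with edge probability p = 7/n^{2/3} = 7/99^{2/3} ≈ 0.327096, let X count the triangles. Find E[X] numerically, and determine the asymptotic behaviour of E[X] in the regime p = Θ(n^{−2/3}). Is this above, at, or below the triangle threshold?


Number of potential triangles: C(99, 3) = 156849.
Each occurs with probability p³ ≈ (0.327096)³ ≈ 3.49964289e-02.
By linearity: E[X] = C(99, 3)·p³ ≈ 156849 · 3.49964289e-02 ≈ 5489.154882.
Since α = 2/3 < 1, p = c/n^{2/3} ≫ 1/n is above the triangle threshold p ~ 1/n. Asymptotically E[X] ~ (c³/6)·n^{3(1−α)} = (7³/6)·n^{1} → ∞; triangles are abundant w.h.p.

E[X] ≈ 5489.154882; in regime p = Θ(1/n^{2/3}) E[X] diverges (above the triangle threshold p ~ 1/n).


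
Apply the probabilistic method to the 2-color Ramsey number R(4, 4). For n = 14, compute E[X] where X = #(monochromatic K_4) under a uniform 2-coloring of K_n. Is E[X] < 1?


E[X] = C(14, 4) · 2^{1 − 6} = 1001 · 2^{−5} = 1001/32.
As a reduced fraction: E[X] = 1001/32 ≈ 31.28125.
Is E[X] < 1? NO.
Since E[X] ≥ 1, the first-moment bound is inconclusive at n = 14; it does NOT by itself certify R(4, 4) > 14.

E[X] = 1001/32 ≈ 31.28125; E[X] ≥ 1; first-moment method inconclusive here.


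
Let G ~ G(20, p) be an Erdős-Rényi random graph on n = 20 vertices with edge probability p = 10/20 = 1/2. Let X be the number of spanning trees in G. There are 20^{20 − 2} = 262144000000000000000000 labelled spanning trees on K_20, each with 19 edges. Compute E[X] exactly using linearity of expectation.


K_20 has 20^{20 − 2} = 262144000000000000000000 labelled spanning trees.
For each such spanning tree H, let X_H = 1 if all 19 edges of H are present in G. Then P[X_H = 1] = p^{19} = (1/2)^{19} = 1/524288.
By linearity of expectation: E[X] = Σ_H E[X_H] = 262144000000000000000000 · p^{19} = 262144000000000000000000 · 1/524288 = 500000000000000000.
Numerically: E[X] ≈ 5e+17.

E[X] = 262144000000000000000000 · (1/2)^{19} = 500000000000000000 ≈ 5e+17.


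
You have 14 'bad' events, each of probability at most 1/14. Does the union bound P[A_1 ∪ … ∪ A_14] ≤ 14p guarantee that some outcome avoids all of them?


Union bound: P[∪_{i=1}^{14} A_i] ≤ Σ_i P[A_i] ≤ 14·p = 14·(1/14) = 1.
Numerically: 1 ≈ 1.000.
Is 1 < 1? NO.
Since the bound 1 is ≥ 1, the union bound is uninformative here; it does NOT by itself certify existence.

14·p = 1 ≈ 1.000; existence NOT certified by the union bound.


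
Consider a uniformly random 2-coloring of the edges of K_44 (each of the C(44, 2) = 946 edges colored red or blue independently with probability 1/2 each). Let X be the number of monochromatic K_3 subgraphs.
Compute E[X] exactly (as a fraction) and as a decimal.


Let X = Σ_S X_S over the C(44, 3) = 13244 subsets S of size 3, where X_S = 1 if the K_3 on S is monochromatic.
For a fixed S, the K_3 on S has C(3, 2) = 3 edges. P[all 3 edges red] = (1/2)^3, and likewise for blue, so P[monochromatic] = 2·(1/2)^3 = 2^{1 − 3} = 1/4.
By linearity: E[X] = C(44, 3) · 2^{1 − 3} = 13244 · 1/4 = 3311.
Numerically: E[X] ≈ 3311.0000.

E[X] = C(44,3)·2^(1−C(3,2)) = 3311 ≈ 3311.0000.


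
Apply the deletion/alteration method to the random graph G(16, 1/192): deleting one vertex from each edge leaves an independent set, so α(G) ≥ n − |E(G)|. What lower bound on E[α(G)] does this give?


E[|E(G)|] = C(16, 2)·p = 120 · (1/192) = 5/8.
E[α(G)] ≥ n − E[|E(G)|] = 16 − 5/8 = 123/8.
Numerically: ≈ 15.375000.
(This is only a lower bound; the true E[α(G)] may be larger.)

E[α(G)] ≥ 123/8 ≈ 15.375000.


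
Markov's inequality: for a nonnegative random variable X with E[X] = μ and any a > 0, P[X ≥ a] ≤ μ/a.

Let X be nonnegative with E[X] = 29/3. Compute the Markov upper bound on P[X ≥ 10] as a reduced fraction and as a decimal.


μ = E[X] = 29/3, a = 10.
Markov: P[X ≥ 10] ≤ μ/a = (29/3)/10 = 29/30.
Numerically: ≈ 0.967.
(Since a = 10 > μ = 9.667, the bound 29/30 is < 1 and informative.)

P[X ≥ 10] ≤ 29/30 ≈ 0.967.


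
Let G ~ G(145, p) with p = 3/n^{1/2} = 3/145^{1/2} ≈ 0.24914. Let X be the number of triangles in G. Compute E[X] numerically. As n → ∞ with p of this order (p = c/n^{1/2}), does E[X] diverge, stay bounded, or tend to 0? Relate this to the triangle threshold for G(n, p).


Number of potential triangles: C(145, 3) = 497640.
Each occurs with probability p³ ≈ (0.24914)³ ≈ 1.5463641e-02.
By linearity: E[X] = C(145, 3)·p³ ≈ 497640 · 1.5463641e-02 ≈ 7695.32635.
Since α = 1/2 < 1, p = c/n^{1/2} ≫ 1/n is above the triangle threshold p ~ 1/n. Asymptotically E[X] ~ (c³/6)·n^{3(1−α)} = (3³/6)·n^{1.5} → ∞; triangles are abundant w.h.p.

E[X] ≈ 7695.32635; in regime p = Θ(1/n^{1/2}) E[X] diverges (above the triangle threshold p ~ 1/n).


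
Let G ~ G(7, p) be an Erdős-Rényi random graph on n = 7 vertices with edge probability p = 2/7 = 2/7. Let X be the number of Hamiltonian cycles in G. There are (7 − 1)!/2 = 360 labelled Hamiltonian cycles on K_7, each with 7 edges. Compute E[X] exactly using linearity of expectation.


K_7 has (7 − 1)!/2 = 360 labelled Hamiltonian cycles.
For each such Hamiltonian cycle H, let X_H = 1 if all 7 edges of H are present in G. Then P[X_H = 1] = p^{7} = (2/7)^{7} = 128/823543.
Summing the indicators: E[X] = Σ_H E[X_H] = 360 · p^{7} = 360 · 128/823543 = 46080/823543.
Numerically: E[X] ≈ 0.056.

E[X] = 360 · (2/7)^{7} = 46080/823543 ≈ 0.056.


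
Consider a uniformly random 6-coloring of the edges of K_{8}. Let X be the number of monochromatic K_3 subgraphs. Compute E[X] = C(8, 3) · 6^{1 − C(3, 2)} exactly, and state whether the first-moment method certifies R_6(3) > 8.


E[X] = C(8, 3) · 6^{1 − 3} = 56 · 6^{−2} = 56/36.
As a reduced fraction: E[X] = 14/9 ≈ 1.55556.
Is E[X] < 1? NO.
Since E[X] ≥ 1, the first-moment bound is inconclusive at n = 8; it does NOT by itself certify R_6(3) > 8.

E[X] = 14/9 ≈ 1.55556; E[X] ≥ 1; first-moment method inconclusive here.


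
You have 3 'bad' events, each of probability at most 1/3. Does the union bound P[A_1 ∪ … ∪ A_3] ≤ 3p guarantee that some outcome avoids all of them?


Union bound: P[∪_{i=1}^{3} A_i] ≤ Σ_i P[A_i] ≤ 3·p = 3·(1/3) = 1.
Numerically: 1 ≈ 1.000000.
Is 1 < 1? NO.
Since the bound 1 is ≥ 1, the union bound is uninformative here; it does NOT by itself certify existence.

3·p = 1 ≈ 1.000000; existence NOT certified by the union bound.


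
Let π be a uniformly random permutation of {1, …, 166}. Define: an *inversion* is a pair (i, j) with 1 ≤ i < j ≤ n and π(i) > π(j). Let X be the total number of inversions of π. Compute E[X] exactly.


Write X = Σ X_I over the C(166, 2) = 13695 pairs i < j, with X_I the indicator of one inversion.
There are 13695 indicators.
For each fixed pair i < j, the values π(i) and π(j) are two distinct elements of {1, …, 166} in uniformly random order; by symmetry P[π(i) > π(j)] = 1/2.
By linearity: E[X] = 13695 · (1/2) = C(166, 2) · (1/2) = 13695/2 = 13695/2 ≈ 6847.5000.

E[X] = 13695/2 = 6847.5000.


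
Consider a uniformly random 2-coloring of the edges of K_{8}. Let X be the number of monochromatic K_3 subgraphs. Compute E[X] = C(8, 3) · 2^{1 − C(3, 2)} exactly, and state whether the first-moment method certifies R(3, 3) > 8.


E[X] = C(8, 3) · 2^{1 − 3} = 56 · 2^{−2} = 56/4.
As a reduced fraction: E[X] = 14 ≈ 14.000.
Is E[X] < 1? NO.
Since E[X] ≥ 1, the first-moment bound is inconclusive at n = 8; it does NOT by itself certify R(3, 3) > 8.

E[X] = 14 ≈ 14.000; E[X] ≥ 1; first-moment method inconclusive here.


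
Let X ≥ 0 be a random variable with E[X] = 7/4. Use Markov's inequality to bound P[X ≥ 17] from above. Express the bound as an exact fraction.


μ = E[X] = 7/4, a = 17.
Markov: P[X ≥ 17] ≤ μ/a = (7/4)/17 = 7/68.
Numerically: ≈ 0.103.
(Since a = 17 > μ = 1.750, the bound 7/68 is < 1 and informative.)

P[X ≥ 17] ≤ 7/68 ≈ 0.103.


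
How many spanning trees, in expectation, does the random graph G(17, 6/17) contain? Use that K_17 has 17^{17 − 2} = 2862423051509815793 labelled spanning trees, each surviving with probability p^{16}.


K_17 has 17^{17 − 2} = 2862423051509815793 labelled spanning trees.
For each such spanning tree H, let X_H = 1 if all 16 edges of H are present in G. Then P[X_H = 1] = p^{16} = (6/17)^{16} = 2821109907456/48661191875666868481.
By linearity: E[X] = Σ_H E[X_H] = 2862423051509815793 · p^{16} = 2862423051509815793 · 2821109907456/48661191875666868481 = 2821109907456/17.
Numerically: E[X] ≈ 1.659e+11.

E[X] = 2862423051509815793 · (6/17)^{16} = 2821109907456/17 ≈ 1.659e+11.


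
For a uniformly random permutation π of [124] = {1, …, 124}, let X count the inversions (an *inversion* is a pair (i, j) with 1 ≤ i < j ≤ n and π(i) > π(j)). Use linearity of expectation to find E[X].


Write X = Σ X_I over the C(124, 2) = 7626 pairs i < j, with X_I the indicator of one inversion.
There are 7626 indicators.
For each fixed pair i < j, the values π(i) and π(j) are two distinct elements of {1, …, 124} in uniformly random order; by symmetry P[π(i) > π(j)] = 1/2.
By linearity: E[X] = 7626 · (1/2) = C(124, 2) · (1/2) = 7626/2 = 3813 ≈ 3813.000000.

E[X] = 3813 = 3813.000000.


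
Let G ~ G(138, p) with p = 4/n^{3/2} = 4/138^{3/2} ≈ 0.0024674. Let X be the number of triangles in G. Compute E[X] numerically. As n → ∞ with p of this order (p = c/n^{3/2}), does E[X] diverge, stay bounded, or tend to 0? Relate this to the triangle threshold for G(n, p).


Number of potential triangles: C(138, 3) = 428536.
Each occurs with probability p³ ≈ (0.0024674)³ ≈ 1.5021873e-08.
By linearity: E[X] = C(138, 3)·p³ ≈ 428536 · 1.5021873e-08 ≈ 0.00644.
Since α = 3/2 > 1, p = c/n^{3/2} = o(1/n) is below the triangle threshold p ~ 1/n. Asymptotically E[X] ~ (c³/6)·n^{3(1−α)} = (4³/6)·n^{-1.5} → 0, so by Markov's inequality G has no triangles w.h.p.

E[X] ≈ 0.00644; in regime p = Θ(1/n^{3/2}) E[X] tends to 0 (below the triangle threshold p ~ 1/n).


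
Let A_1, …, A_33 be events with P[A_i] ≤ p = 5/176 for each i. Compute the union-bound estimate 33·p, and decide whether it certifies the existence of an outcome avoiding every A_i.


Union bound: P[∪_{i=1}^{33} A_i] ≤ Σ_i P[A_i] ≤ 33·p = 33·(5/176) = 15/16.
Numerically: 15/16 ≈ 0.9375000.
Is 15/16 < 1? YES.
Since P[∪ A_i] ≤ 15/16 < 1, the complement has P[∩ A_i^c] ≥ 1 − 15/16 = 1/16 > 0, so some outcome avoids every A_i.

33·p = 15/16 ≈ 0.9375000; existence CERTIFIED by the union bound.


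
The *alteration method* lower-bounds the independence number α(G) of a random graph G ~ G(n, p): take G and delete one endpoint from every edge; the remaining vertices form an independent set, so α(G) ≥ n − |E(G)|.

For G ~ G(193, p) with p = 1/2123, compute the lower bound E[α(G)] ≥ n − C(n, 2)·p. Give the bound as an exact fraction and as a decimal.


E[|E(G)|] = C(193, 2)·p = 18528 · (1/2123) = 96/11.
E[α(G)] ≥ n − E[|E(G)|] = 193 − 96/11 = 2027/11.
Numerically: ≈ 184.27273.
(This is only a lower bound; the true E[α(G)] may be larger.)

E[α(G)] ≥ 2027/11 ≈ 184.27273.


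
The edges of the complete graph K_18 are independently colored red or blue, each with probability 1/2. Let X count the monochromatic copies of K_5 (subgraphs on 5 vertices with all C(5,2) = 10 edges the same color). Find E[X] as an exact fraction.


Let X = Σ_S X_S over the C(18, 5) = 8568 subsets S of size 5, where X_S = 1 if the K_5 on S is monochromatic.
For a fixed S, the K_5 on S has C(5, 2) = 10 edges. P[all 10 edges red] = (1/2)^10, and likewise for blue, so P[monochromatic] = 2·(1/2)^10 = 2^{1 − 10} = 1/512.
By linearity of expectation: E[X] = C(18, 5) · 2^{1 − 10} = 8568 · 1/512 = 1071/64.
Numerically: E[X] ≈ 16.7344.

E[X] = C(18,5)·2^(1−C(5,2)) = 1071/64 ≈ 16.7344.


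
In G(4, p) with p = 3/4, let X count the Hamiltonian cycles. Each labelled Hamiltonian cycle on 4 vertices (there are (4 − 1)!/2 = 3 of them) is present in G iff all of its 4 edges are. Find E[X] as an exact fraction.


K_4 has (4 − 1)!/2 = 3 labelled Hamiltonian cycles.
For each such Hamiltonian cycle H, let X_H = 1 if all 4 edges of H are present in G. Then P[X_H = 1] = p^{4} = (3/4)^{4} = 81/256.
By linearity of expectation: E[X] = Σ_H E[X_H] = 3 · p^{4} = 3 · 81/256 = 243/256.
Numerically: E[X] ≈ 0.949219.

E[X] = 3 · (3/4)^{4} = 243/256 ≈ 0.949219.


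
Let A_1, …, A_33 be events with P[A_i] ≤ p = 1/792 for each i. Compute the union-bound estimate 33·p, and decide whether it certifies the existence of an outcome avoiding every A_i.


Union bound: P[∪_{i=1}^{33} A_i] ≤ Σ_i P[A_i] ≤ 33·p = 33·(1/792) = 1/24.
Numerically: 1/24 ≈ 0.04167.
Is 1/24 < 1? YES.
Since P[∪ A_i] ≤ 1/24 < 1, the complement has P[∩ A_i^c] ≥ 1 − 1/24 = 23/24 > 0, so some outcome avoids every A_i.

33·p = 1/24 ≈ 0.04167; existence CERTIFIED by the union bound.


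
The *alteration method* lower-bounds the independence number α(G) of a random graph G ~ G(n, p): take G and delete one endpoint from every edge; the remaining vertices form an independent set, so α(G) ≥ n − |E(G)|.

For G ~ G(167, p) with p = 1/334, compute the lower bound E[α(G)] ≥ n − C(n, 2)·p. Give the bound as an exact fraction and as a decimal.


E[|E(G)|] = C(167, 2)·p = 13861 · (1/334) = 83/2.
E[α(G)] ≥ n − E[|E(G)|] = 167 − 83/2 = 251/2.
Numerically: ≈ 125.5000.
(This is only a lower bound; the true E[α(G)] may be larger.)

E[α(G)] ≥ 251/2 ≈ 125.5000.


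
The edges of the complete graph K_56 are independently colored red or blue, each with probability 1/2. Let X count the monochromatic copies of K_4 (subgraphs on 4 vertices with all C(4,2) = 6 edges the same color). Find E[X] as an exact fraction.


Let X = Σ_S X_S over the C(56, 4) = 367290 subsets S of size 4, where X_S = 1 if the K_4 on S is monochromatic.
For a fixed S, the K_4 on S has C(4, 2) = 6 edges. P[all 6 edges red] = (1/2)^6, and likewise for blue, so P[monochromatic] = 2·(1/2)^6 = 2^{1 − 6} = 1/32.
Summing: E[X] = C(56, 4) · 2^{1 − 6} = 367290 · 1/32 = 183645/16.
Numerically: E[X] ≈ 11477.812.

E[X] = C(56,4)·2^(1−C(4,2)) = 183645/16 ≈ 11477.812.


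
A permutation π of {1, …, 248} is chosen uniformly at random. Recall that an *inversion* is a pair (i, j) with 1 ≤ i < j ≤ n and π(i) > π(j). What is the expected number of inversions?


Write X = Σ X_I over the C(248, 2) = 30628 pairs i < j, with X_I the indicator of one inversion.
There are 30628 indicators.
For each fixed pair i < j, the values π(i) and π(j) are two distinct elements of {1, …, 248} in uniformly random order; by symmetry P[π(i) > π(j)] = 1/2.
By linearity: E[X] = 30628 · (1/2) = C(248, 2) · (1/2) = 30628/2 = 15314 ≈ 15314.000000.

E[X] = 15314 = 15314.000000.


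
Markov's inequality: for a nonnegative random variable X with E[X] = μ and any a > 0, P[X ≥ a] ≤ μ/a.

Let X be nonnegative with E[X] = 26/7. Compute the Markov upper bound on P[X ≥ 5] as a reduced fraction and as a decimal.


μ = E[X] = 26/7, a = 5.
Markov: P[X ≥ 5] ≤ μ/a = (26/7)/5 = 26/35.
Numerically: ≈ 0.7429.
(Since a = 5 > μ = 3.7143, the bound 26/35 is < 1 and informative.)

P[X ≥ 5] ≤ 26/35 ≈ 0.7429.


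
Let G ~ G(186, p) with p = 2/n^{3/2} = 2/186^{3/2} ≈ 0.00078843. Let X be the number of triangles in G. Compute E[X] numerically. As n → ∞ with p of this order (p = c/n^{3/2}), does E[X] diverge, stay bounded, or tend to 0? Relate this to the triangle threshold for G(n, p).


Number of potential triangles: C(186, 3) = 1055240.
Each occurs with probability p³ ≈ (0.00078843)³ ≈ 4.9009665e-10.
By linearity: E[X] = C(186, 3)·p³ ≈ 1055240 · 4.9009665e-10 ≈ 0.00052.
Since α = 3/2 > 1, p = c/n^{3/2} = o(1/n) is below the triangle threshold p ~ 1/n. Asymptotically E[X] ~ (c³/6)·n^{3(1−α)} = (2³/6)·n^{-1.5} → 0, so by Markov's inequality G has no triangles w.h.p.

E[X] ≈ 0.00052; in regime p = Θ(1/n^{3/2}) E[X] tends to 0 (below the triangle threshold p ~ 1/n).


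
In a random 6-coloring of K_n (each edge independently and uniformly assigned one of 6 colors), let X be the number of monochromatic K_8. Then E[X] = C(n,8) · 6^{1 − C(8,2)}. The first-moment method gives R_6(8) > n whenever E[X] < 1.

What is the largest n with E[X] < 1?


We need C(n, 8) · 6^{1 − 28} < 1, i.e. C(n, 8) < 6^{28 − 1} = 1023490369077469249536.
Check values of n near the boundary:
  n = 1590: C(1590, 8) = 995397314198933813310; 995397314198933813310 < 1023490369077469249536? YES
  n = 1591: C(1591, 8) = 1000427749141189953870; 1000427749141189953870 < 1023490369077469249536? YES
  n = 1592: C(1592, 8) = 1005480414540892933435; 1005480414540892933435 < 1023490369077469249536? YES
  n = 1593: C(1593, 8) = 1010555394551193970323; 1010555394551193970323 < 1023490369077469249536? YES
  n = 1594: C(1594, 8) = 1015652773590544255167; 1015652773590544255167 < 1023490369077469249536? YES
  n = 1595: C(1595, 8) = 1020772636343363633895; 1020772636343363633895 < 1023490369077469249536? YES
  n = 1596: C(1596, 8) = 1025915067760710553965; 1025915067760710553965 < 1023490369077469249536? NO
The largest n with C(n, 8) < 1023490369077469249536 is n = 1595 (where E[X] = 113419181815929292655/113721152119718805504 ≈ 0.9973). Hence R_6(8) > 1595, i.e. R_6(8) ≥ 1596.

Largest n = 1595; hence R_6(8) > 1595.


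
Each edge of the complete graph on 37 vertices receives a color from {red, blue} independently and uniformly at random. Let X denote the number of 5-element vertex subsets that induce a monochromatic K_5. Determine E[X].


Let X = Σ_S X_S over the C(37, 5) = 435897 subsets S of size 5, where X_S = 1 if the K_5 on S is monochromatic.
For a fixed S, the K_5 on S has C(5, 2) = 10 edges. P[all 10 edges red] = (1/2)^10, and likewise for blue, so P[monochromatic] = 2·(1/2)^10 = 2^{1 − 10} = 1/512.
By linearity: E[X] = C(37, 5) · 2^{1 − 10} = 435897 · 1/512 = 435897/512.
Numerically: E[X] ≈ 851.361.

E[X] = C(37,5)·2^(1−C(5,2)) = 435897/512 ≈ 851.361.


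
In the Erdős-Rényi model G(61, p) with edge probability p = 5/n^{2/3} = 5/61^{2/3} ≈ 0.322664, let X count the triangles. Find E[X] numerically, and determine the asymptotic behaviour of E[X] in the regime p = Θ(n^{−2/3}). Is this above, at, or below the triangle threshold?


Number of potential triangles: C(61, 3) = 35990.
Each occurs with probability p³ ≈ (0.322664)³ ≈ 3.35931201e-02.
By linearity: E[X] = C(61, 3)·p³ ≈ 35990 · 3.35931201e-02 ≈ 1209.016393.
Since α = 2/3 < 1, p = c/n^{2/3} ≫ 1/n is above the triangle threshold p ~ 1/n. Asymptotically E[X] ~ (c³/6)·n^{3(1−α)} = (5³/6)·n^{1} → ∞; triangles are abundant w.h.p.

E[X] ≈ 1209.016393; in regime p = Θ(1/n^{2/3}) E[X] diverges (above the triangle threshold p ~ 1/n).


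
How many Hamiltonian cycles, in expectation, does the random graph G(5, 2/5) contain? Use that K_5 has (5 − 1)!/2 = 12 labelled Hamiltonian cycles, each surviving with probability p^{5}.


K_5 has (5 − 1)!/2 = 12 labelled Hamiltonian cycles.
For each such Hamiltonian cycle H, let X_H = 1 if all 5 edges of H are present in G. Then P[X_H = 1] = p^{5} = (2/5)^{5} = 32/3125.
By linearity of expectation: E[X] = Σ_H E[X_H] = 12 · p^{5} = 12 · 32/3125 = 384/3125.
Numerically: E[X] ≈ 0.123.

E[X] = 12 · (2/5)^{5} = 384/3125 ≈ 0.123.


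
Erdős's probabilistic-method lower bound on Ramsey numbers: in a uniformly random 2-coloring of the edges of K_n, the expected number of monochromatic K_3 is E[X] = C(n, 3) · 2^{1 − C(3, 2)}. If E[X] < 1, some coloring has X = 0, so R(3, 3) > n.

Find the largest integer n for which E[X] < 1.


We need C(n, 3) · 2^{1 − 3} < 1, i.e. C(n, 3) < 2^{3 − 1} = 4.
Check values of n near the boundary:
  n = 3: C(3, 3) = 1; 1 < 4? YES
  n = 4: C(4, 3) = 4; 4 < 4? NO
  n = 5: C(5, 3) = 10; 10 < 4? NO
The largest n with C(n, 3) < 4 is n = 3 (where E[X] = 1/4 ≈ 0.2500). Hence R(3, 3) > 3, i.e. R(3, 3) ≥ 4.

Largest n = 3; hence R(3, 3) > 3.


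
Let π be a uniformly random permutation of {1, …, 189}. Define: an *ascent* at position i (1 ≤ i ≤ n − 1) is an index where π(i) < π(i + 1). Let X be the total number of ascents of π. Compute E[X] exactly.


Write X = Σ X_I over i = 1, …, 188, with X_I the indicator of one ascent.
There are 188 indicators.
For each fixed i, the pair (π(i), π(i+1)) is a uniformly random ordered pair of distinct values from {1, …, 189}; by symmetry P[π(i) < π(i+1)] = 1/2.
By linearity: E[X] = 188 · (1/2) = (189 − 1) · (1/2) = 94 ≈ 94.0000.

E[X] = 94 = 94.0000.


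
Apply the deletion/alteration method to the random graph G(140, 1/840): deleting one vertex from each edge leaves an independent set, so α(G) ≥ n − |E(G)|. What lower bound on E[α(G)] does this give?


E[|E(G)|] = C(140, 2)·p = 9730 · (1/840) = 139/12.
E[α(G)] ≥ n − E[|E(G)|] = 140 − 139/12 = 1541/12.
Numerically: ≈ 128.4167.
(This is only a lower bound; the true E[α(G)] may be larger.)

E[α(G)] ≥ 1541/12 ≈ 128.4167.


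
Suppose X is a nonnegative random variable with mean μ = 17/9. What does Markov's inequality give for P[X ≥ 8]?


μ = E[X] = 17/9, a = 8.
Markov: P[X ≥ 8] ≤ μ/a = (17/9)/8 = 17/72.
Numerically: ≈ 0.23611.
(Since a = 8 > μ = 1.88889, the bound 17/72 is < 1 and informative.)

P[X ≥ 8] ≤ 17/72 ≈ 0.23611.


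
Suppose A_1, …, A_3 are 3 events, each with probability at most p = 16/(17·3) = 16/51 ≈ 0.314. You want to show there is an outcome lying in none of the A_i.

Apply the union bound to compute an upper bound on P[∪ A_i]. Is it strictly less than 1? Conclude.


Union bound: P[∪_{i=1}^{3} A_i] ≤ Σ_i P[A_i] ≤ 3·p = 3·(16/51) = 16/17.
Numerically: 16/17 ≈ 0.941.
Is 16/17 < 1? YES.
Since P[∪ A_i] ≤ 16/17 < 1, the complement has P[∩ A_i^c] ≥ 1 − 16/17 = 1/17 > 0, so some outcome avoids every A_i.

3·p = 16/17 ≈ 0.941; existence CERTIFIED by the union bound.


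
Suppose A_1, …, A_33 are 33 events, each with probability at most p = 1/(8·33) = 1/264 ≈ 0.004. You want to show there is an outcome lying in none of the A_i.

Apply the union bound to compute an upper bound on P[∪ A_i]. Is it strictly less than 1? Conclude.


Union bound: P[∪_{i=1}^{33} A_i] ≤ Σ_i P[A_i] ≤ 33·p = 33·(1/264) = 1/8.
Numerically: 1/8 ≈ 0.125.
Is 1/8 < 1? YES.
Since P[∪ A_i] ≤ 1/8 < 1, the complement has P[∩ A_i^c] ≥ 1 − 1/8 = 7/8 > 0, so some outcome avoids every A_i.

33·p = 1/8 ≈ 0.125; existence CERTIFIED by the union bound.


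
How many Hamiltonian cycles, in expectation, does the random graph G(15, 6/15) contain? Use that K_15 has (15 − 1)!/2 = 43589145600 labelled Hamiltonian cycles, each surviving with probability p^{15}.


K_15 has (15 − 1)!/2 = 43589145600 labelled Hamiltonian cycles.
For each such Hamiltonian cycle H, let X_H = 1 if all 15 edges of H are present in G. Then P[X_H = 1] = p^{15} = (2/5)^{15} = 32768/30517578125.
By linearity: E[X] = Σ_H E[X_H] = 43589145600 · p^{15} = 43589145600 · 32768/30517578125 = 57133164920832/1220703125.
Numerically: E[X] ≈ 46803.

E[X] = 43589145600 · (2/5)^{15} = 57133164920832/1220703125 ≈ 46803.


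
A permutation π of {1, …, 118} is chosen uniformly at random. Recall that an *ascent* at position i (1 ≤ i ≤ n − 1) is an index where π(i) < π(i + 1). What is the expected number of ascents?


Write X = Σ X_I over i = 1, …, 117, with X_I the indicator of one ascent.
There are 117 indicators.
For each fixed i, the pair (π(i), π(i+1)) is a uniformly random ordered pair of distinct values from {1, …, 118}; by symmetry P[π(i) < π(i+1)] = 1/2.
By linearity: E[X] = 117 · (1/2) = (118 − 1) · (1/2) = 117/2 ≈ 58.5000.

E[X] = 117/2 = 58.5000.


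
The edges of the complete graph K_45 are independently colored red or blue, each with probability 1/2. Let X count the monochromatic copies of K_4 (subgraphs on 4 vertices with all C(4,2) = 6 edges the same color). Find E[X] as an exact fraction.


Let X = Σ_S X_S over the C(45, 4) = 148995 subsets S of size 4, where X_S = 1 if the K_4 on S is monochromatic.
For a fixed S, the K_4 on S has C(4, 2) = 6 edges. P[all 6 edges red] = (1/2)^6, and likewise for blue, so P[monochromatic] = 2·(1/2)^6 = 2^{1 − 6} = 1/32.
By linearity of expectation: E[X] = C(45, 4) · 2^{1 − 6} = 148995 · 1/32 = 148995/32.
Numerically: E[X] ≈ 4656.0938.

E[X] = C(45,4)·2^(1−C(4,2)) = 148995/32 ≈ 4656.0938.


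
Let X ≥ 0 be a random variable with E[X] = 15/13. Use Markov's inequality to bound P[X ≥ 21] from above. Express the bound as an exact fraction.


μ = E[X] = 15/13, a = 21.
Markov: P[X ≥ 21] ≤ μ/a = (15/13)/21 = 5/91.
Numerically: ≈ 0.0549.
(Since a = 21 > μ = 1.1538, the bound 5/91 is < 1 and informative.)

P[X ≥ 21] ≤ 5/91 ≈ 0.0549.


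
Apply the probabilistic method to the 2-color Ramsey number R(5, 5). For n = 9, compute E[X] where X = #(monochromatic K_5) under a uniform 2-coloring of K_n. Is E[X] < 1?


E[X] = C(9, 5) · 2^{1 − 10} = 126 · 2^{−9} = 126/512.
As a reduced fraction: E[X] = 63/256 ≈ 0.24609.
Is E[X] < 1? YES.
Since E[X] < 1, there exists a 2-coloring of K_{9} with no monochromatic K_5; hence R(5, 5) > 9.

E[X] = 63/256 ≈ 0.24609; E[X] < 1, so R(5, 5) > 9.
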